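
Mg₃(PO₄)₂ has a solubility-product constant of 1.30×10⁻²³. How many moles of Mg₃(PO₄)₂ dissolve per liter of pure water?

1.04×10⁻⁵ M

Mg₃(PO₄)₂(s) ⇌ 3 Mg²⁺(aq) + 2 PO₄³⁻(aq)
If s mol/L of Mg₃(PO₄)₂ dissolves, [Mg²⁺] = 3s and [PO₄³⁻] = 2s.
Ksp = [Mg²⁺]^3[PO₄³⁻]^2 = (3s)^3 · (2s)^2 = 108s^5
108s^5 = 1.30×10⁻²³  ⇒  s^5 = 1.20×10⁻²⁵
s = (1.20×10⁻²⁵)^(1/5) = 1.04×10⁻⁵ mol L⁻¹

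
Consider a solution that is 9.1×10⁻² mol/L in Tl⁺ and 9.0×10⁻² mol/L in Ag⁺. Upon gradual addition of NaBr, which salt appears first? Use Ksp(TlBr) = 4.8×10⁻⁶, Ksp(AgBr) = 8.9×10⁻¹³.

Precipitation begins when Q = Ksp.
For TlBr: [Br⁻] = (Ksp/[Tl⁺]) = 5.3×10⁻⁵ mol/L
For AgBr: [Br⁻] = (Ksp/[Ag⁺]) = 9.9×10⁻¹² mol/L
AgBr requires the lower [Br⁻], so it precipitates first.

AgBr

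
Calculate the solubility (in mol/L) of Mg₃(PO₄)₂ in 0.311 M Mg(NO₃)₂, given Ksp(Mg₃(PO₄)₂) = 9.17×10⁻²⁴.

Mg₃(PO₄)₂(s) ⇌ 3 Mg²⁺(aq) + 2 PO₄³⁻(aq)
The solution already contains Mg²⁺ at 0.311 M. Let s be the molar solubility of Mg₃(PO₄)₂.
[Mg²⁺] ≈ 0.311 M (common ion dominates); [PO₄³⁻] = 2s.
Ksp = [Mg²⁺]^3[PO₄³⁻]^2 = (0.311)^3(2s)^2
(2s)^2 = 9.17×10⁻²⁴ / (0.311)^3 = 3.05×10⁻²²
s = 8.73×10⁻¹² M

8.73×10⁻¹² M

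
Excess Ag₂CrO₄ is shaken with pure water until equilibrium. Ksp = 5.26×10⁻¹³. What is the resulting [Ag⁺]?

1.02×10⁻⁴ M

Ag₂CrO₄(s) ⇌ 2 Ag⁺(aq) + CrO₄²⁻(aq)
If s mol/L of Ag₂CrO₄ dissolves, [Ag⁺] = 2s and [CrO₄²⁻] = s.
Ksp = [Ag⁺]^2[CrO₄²⁻] = (2s)^2 · s = 4s^3 = 5.26×10⁻¹³
s = 5.09×10⁻⁵ M
[Ag⁺] = 2s = 1.02×10⁻⁴ M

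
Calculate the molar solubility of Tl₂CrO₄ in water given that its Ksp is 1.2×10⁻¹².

6.7×10⁻⁵ M

Tl₂CrO₄(s) ⇌ 2 Tl⁺(aq) + CrO₄²⁻(aq)
If s mol/L of Tl₂CrO₄ dissolves, [Tl⁺] = 2s and [CrO₄²⁻] = s.
Ksp = [Tl⁺]^2[CrO₄²⁻] = (2s)^2 · s = 4s^3
4s^3 = 1.2×10⁻¹²  ⇒  s^3 = 3.0×10⁻¹³
s = (3.0×10⁻¹³)^(1/3) = 6.7×10⁻⁵ mol/L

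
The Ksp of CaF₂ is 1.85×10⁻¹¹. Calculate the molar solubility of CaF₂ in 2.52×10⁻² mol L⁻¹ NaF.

2.91×10⁻⁸ M

CaF₂(s) ⇌ Ca²⁺(aq) + 2 F⁻(aq)
Let s be the solubility of CaF₂ here. The common ion gives [F⁻] ≈ 2.52×10⁻² mol L⁻¹, and [Ca²⁺] = s.
Ksp = [Ca²⁺][F⁻]^2 = s(2.52×10⁻²)^2
s = 1.85×10⁻¹¹ / (2.52×10⁻²)^2 = 2.91×10⁻⁸
s = 2.91×10⁻⁸ mol L⁻¹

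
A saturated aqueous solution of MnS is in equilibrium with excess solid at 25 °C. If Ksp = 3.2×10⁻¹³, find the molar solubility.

MnS(s) ⇌ Mn²⁺(aq) + S²⁻(aq)
If s mol/L of MnS dissolves, [Mn²⁺] = s and [S²⁻] = s.
Ksp = [Mn²⁺][S²⁻] = s · s = s^2
s^2 = 3.2×10⁻¹³
s = (3.2×10⁻¹³)^(1/2) = 5.7×10⁻⁷ mol/L

5.7×10⁻⁷ M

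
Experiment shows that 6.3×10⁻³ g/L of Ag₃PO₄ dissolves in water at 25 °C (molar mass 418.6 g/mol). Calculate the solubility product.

Ksp = 1.4×10⁻¹⁸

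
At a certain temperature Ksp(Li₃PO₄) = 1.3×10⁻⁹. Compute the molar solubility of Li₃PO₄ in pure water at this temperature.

2.6×10⁻³ M

Li₃PO₄(s) ⇌ 3 Li⁺(aq) + PO₄³⁻(aq)
For each mole of Li₃PO₄ that dissolves per liter, [Li⁺] = 3s and [PO₄³⁻] = s; let s denote this solubility.
Ksp = [Li⁺]^3[PO₄³⁻] = (3s)^3 · s = 27s^4
27s^4 = 1.3×10⁻⁹  ⇒  s^4 = 4.8×10⁻¹¹
Taking the 4th root, s = 2.6×10⁻³ mol L⁻¹.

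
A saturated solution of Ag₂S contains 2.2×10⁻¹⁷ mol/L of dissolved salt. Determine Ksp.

Ksp = 4.3×10⁻⁵⁰

Ag₂S(s) ⇌ 2 Ag⁺(aq) + S²⁻(aq)
For each mole of Ag₂S that dissolves per liter, [Ag⁺] = 2s and [S²⁻] = s; let s denote this solubility.
Ksp = [Ag⁺]^2[S²⁻] = (2s)^2 · s = 4s^3
Ksp = 4 × (2.2×10⁻¹⁷)^3 = 4.3×10⁻⁵⁰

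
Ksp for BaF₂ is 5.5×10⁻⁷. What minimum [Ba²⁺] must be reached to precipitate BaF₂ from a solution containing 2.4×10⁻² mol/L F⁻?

9.5×10⁻⁴ M

Precipitation of each salt begins when its ion product equals Ksp.
BaF₂(s) ⇌ Ba²⁺(aq) + 2 F⁻(aq)
Ksp = [Ba²⁺][F⁻]^2 = [Ba²⁺](2.4×10⁻²)^2
[Ba²⁺] = 5.5×10⁻⁷ / (2.4×10⁻²)^2 = 9.5×10⁻⁴
[Ba²⁺] = 9.5×10⁻⁴ mol/L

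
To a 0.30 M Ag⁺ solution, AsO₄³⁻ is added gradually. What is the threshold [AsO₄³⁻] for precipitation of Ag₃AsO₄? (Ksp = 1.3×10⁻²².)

Precipitation of each salt begins when its ion product equals Ksp.
Ag₃AsO₄(s) ⇌ 3 Ag⁺(aq) + AsO₄³⁻(aq)
Ksp = [Ag⁺]^3[AsO₄³⁻] = [AsO₄³⁻](0.30)^3
[AsO₄³⁻] = 1.3×10⁻²² / (0.30)^3 = 4.8×10⁻²¹
[AsO₄³⁻] = 4.8×10⁻²¹ M

4.8×10⁻²¹ M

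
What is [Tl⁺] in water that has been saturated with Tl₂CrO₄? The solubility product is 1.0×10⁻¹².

Tl₂CrO₄(s) ⇌ 2 Tl⁺(aq) + CrO₄²⁻(aq)
Let s be the molar solubility. Then [Tl⁺] = 2s and [CrO₄²⁻] = s.
Ksp = [Tl⁺]^2[CrO₄²⁻] = (2s)^2 · s = 4s^3 = 1.0×10⁻¹²
s = 6.3×10⁻⁵ M
[Tl⁺] = 2s = 1.3×10⁻⁴ M

1.3×10⁻⁴ M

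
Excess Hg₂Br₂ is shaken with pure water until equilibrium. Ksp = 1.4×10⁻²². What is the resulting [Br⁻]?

Hg₂Br₂(s) ⇌ Hg₂²⁺(aq) + 2 Br⁻(aq)
For each mole of Hg₂Br₂ that dissolves per liter, [Hg₂²⁺] = s and [Br⁻] = 2s; let s denote this solubility.
Ksp = [Hg₂²⁺][Br⁻]^2 = s · (2s)^2 = 4s^3 = 1.4×10⁻²²
s = 3.3×10⁻⁸ mol/L
[Br⁻] = 2s = 6.5×10⁻⁸ mol/L

6.5×10⁻⁸ M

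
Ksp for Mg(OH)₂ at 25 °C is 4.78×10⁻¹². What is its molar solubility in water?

1.06×10⁻⁴ M

Mg(OH)₂(s) ⇌ Mg²⁺(aq) + 2 OH⁻(aq)
Call the molar solubility s, so that [Mg²⁺] = s and [OH⁻] = 2s.
Ksp = [Mg²⁺][OH⁻]^2 = s · (2s)^2 = 4s^3
4s^3 = 4.78×10⁻¹²  ⇒  s^3 = 1.20×10⁻¹²
s = 1.06×10⁻⁴ M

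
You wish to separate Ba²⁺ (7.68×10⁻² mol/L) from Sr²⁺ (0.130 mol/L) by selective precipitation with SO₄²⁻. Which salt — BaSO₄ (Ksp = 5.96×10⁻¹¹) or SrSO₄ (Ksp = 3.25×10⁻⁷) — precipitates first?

Precipitation of each salt begins when its ion product equals Ksp.
For BaSO₄: [SO₄²⁻] = (Ksp/[Ba²⁺]) = 7.76×10⁻¹⁰ mol/L
For SrSO₄: [SO₄²⁻] = (Ksp/[Sr²⁺]) = 2.50×10⁻⁶ mol/L
The smaller threshold [SO₄²⁻] is reached first, so BaSO₄ precipitates first.

BaSO₄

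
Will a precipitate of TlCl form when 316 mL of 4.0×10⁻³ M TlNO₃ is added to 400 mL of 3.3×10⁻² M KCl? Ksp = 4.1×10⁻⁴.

No

Total volume after mixing = 316 + 400 = 716 mL.
[Tl⁺] = (4.0×10⁻³)(316)/716 = 1.8×10⁻³ M
[Cl⁻] = (3.3×10⁻²)(400)/716 = 1.8×10⁻² M
Q = [Tl⁺][Cl⁻] = 3.3×10⁻⁵
Q = 3.3×10⁻⁵ < Ksp = 4.1×10⁻⁴, so the solution is unsaturated and no precipitate forms.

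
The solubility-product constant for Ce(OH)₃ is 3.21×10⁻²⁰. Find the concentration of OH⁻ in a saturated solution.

Ce(OH)₃(s) ⇌ Ce³⁺(aq) + 3 OH⁻(aq)
With molar solubility s: [Ce³⁺] = s, [OH⁻] = 3s.
Ksp = [Ce³⁺][OH⁻]^3 = s · (3s)^3 = 27s^4 = 3.21×10⁻²⁰
s = 5.87×10⁻⁶ mol L⁻¹
[OH⁻] = 3s = 1.76×10⁻⁵ mol L⁻¹

1.76×10⁻⁵ M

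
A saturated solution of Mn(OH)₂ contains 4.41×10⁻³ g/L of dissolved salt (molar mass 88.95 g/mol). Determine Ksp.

Molar solubility s = (4.41×10⁻³ g/L) / (88.95 g/mol) = 4.9578×10⁻⁵ mol/L
Mn(OH)₂(s) ⇌ Mn²⁺(aq) + 2 OH⁻(aq)
Let s be the molar solubility. Then [Mn²⁺] = s and [OH⁻] = 2s.
Ksp = [Mn²⁺][OH⁻]^2 = s · (2s)^2 = 4s^3
Ksp = 4 × (4.9578×10⁻⁵)^3 = 4.87×10⁻¹³

Ksp = 4.87×10⁻¹³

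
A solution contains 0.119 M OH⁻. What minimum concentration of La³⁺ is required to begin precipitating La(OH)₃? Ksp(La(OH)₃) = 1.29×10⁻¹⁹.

Precipitation begins when Q = Ksp.
La(OH)₃(s) ⇌ La³⁺(aq) + 3 OH⁻(aq)
Ksp = [La³⁺][OH⁻]^3 = [La³⁺](0.119)^3
[La³⁺] = 1.29×10⁻¹⁹ / (0.119)^3 = 7.66×10⁻¹⁷
[La³⁺] = 7.66×10⁻¹⁷ M

7.66×10⁻¹⁷ M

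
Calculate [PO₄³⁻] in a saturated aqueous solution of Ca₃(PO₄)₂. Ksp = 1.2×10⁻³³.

Ca₃(PO₄)₂(s) ⇌ 3 Ca²⁺(aq) + 2 PO₄³⁻(aq)
If s mol/L of Ca₃(PO₄)₂ dissolves, [Ca²⁺] = 3s and [PO₄³⁻] = 2s.
Ksp = [Ca²⁺]^3[PO₄³⁻]^2 = (3s)^3 · (2s)^2 = 108s^5 = 1.2×10⁻³³
s = 1.0×10⁻⁷ mol L⁻¹
[PO₄³⁻] = 2s = 2.0×10⁻⁷ mol L⁻¹

2.0×10⁻⁷ M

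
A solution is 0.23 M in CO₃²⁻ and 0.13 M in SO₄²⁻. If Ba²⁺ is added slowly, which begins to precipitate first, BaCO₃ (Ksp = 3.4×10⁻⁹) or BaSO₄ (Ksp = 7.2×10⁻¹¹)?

Precipitation of each salt begins when its ion product equals Ksp.
For BaCO₃: [Ba²⁺] = (Ksp/[CO₃²⁻]) = 1.5×10⁻⁸ M
For BaSO₄: [Ba²⁺] = (Ksp/[SO₄²⁻]) = 5.5×10⁻¹⁰ M
Since BaSO₄ needs less Ba²⁺ to reach saturation, it precipitates first.

BaSO₄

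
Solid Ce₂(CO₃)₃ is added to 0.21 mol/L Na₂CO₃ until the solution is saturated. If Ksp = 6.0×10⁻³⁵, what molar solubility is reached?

Ce₂(CO₃)₃(s) ⇌ 2 Ce³⁺(aq) + 3 CO₃²⁻(aq)
The solution already contains CO₃²⁻ at 0.21 mol/L. Let s be the molar solubility of Ce₂(CO₃)₃.
[CO₃²⁻] ≈ 0.21 mol/L (common ion dominates); [Ce³⁺] = 2s.
Ksp = [Ce³⁺]^2[CO₃²⁻]^3 = (2s)^2(0.21)^3
(2s)^2 = 6.0×10⁻³⁵ / (0.21)^3 = 6.5×10⁻³³
s = 4.0×10⁻¹⁷ mol/L

4.0×10⁻¹⁷ M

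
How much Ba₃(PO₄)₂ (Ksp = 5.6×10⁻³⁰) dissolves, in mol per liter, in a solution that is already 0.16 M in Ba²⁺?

1.8×10⁻¹⁴ M

Ba₃(PO₄)₂(s) ⇌ 3 Ba²⁺(aq) + 2 PO₄³⁻(aq)
The solution already contains Ba²⁺ at 0.16 M. Let s be the molar solubility of Ba₃(PO₄)₂.
[Ba²⁺] ≈ 0.16 M (common ion dominates); [PO₄³⁻] = 2s.
Ksp = [Ba²⁺]^3[PO₄³⁻]^2 = (0.16)^3(2s)^2
(2s)^2 = 5.6×10⁻³⁰ / (0.16)^3 = 1.4×10⁻²⁷
s = 1.8×10⁻¹⁴ M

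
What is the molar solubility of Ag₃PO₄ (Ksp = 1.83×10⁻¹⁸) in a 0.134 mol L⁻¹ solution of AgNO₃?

Ag₃PO₄(s) ⇌ 3 Ag⁺(aq) + PO₄³⁻(aq)
The solution already contains Ag⁺ at 0.134 mol L⁻¹. Let s be the molar solubility of Ag₃PO₄.
[Ag⁺] ≈ 0.134 mol L⁻¹ (common ion dominates); [PO₄³⁻] = s.
Ksp = [Ag⁺]^3[PO₄³⁻] = (0.134)^3s
s = 1.83×10⁻¹⁸ / (0.134)^3 = 7.61×10⁻¹⁶
s = 7.61×10⁻¹⁶ mol L⁻¹

7.61×10⁻¹⁶ M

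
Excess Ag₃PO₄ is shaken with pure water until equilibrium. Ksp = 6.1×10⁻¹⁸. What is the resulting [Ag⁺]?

6.5×10⁻⁵ M

Ag₃PO₄(s) ⇌ 3 Ag⁺(aq) + PO₄³⁻(aq)
If s mol/L of Ag₃PO₄ dissolves, [Ag⁺] = 3s and [PO₄³⁻] = s.
Ksp = [Ag⁺]^3[PO₄³⁻] = (3s)^3 · s = 27s^4 = 6.1×10⁻¹⁸
s = 2.2×10⁻⁵ M
[Ag⁺] = 3s = 6.5×10⁻⁵ M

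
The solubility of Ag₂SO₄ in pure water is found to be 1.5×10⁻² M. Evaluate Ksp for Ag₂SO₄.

Ksp = 1.4×10⁻⁵

Ag₂SO₄(s) ⇌ 2 Ag⁺(aq) + SO₄²⁻(aq)
Call the molar solubility s, so that [Ag⁺] = 2s and [SO₄²⁻] = s.
Ksp = [Ag⁺]^2[SO₄²⁻] = (2s)^2 · s = 4s^3
Ksp = 4 × (1.5×10⁻²)^3 = 1.4×10⁻⁵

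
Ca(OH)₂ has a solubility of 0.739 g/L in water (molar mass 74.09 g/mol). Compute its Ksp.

Ksp = 3.97×10⁻⁶

Molar solubility s = (0.739 g/L) / (74.09 g/mol) = 9.9744×10⁻³ mol/L
Ca(OH)₂(s) ⇌ Ca²⁺(aq) + 2 OH⁻(aq)
Let s be the molar solubility. Then [Ca²⁺] = s and [OH⁻] = 2s.
Ksp = [Ca²⁺][OH⁻]^2 = s · (2s)^2 = 4s^3
Ksp = 4 × (9.9744×10⁻³)^3 = 3.97×10⁻⁶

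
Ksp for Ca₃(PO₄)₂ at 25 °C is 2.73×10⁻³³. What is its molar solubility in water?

Ca₃(PO₄)₂(s) ⇌ 3 Ca²⁺(aq) + 2 PO₄³⁻(aq)
If s mol/L of Ca₃(PO₄)₂ dissolves, [Ca²⁺] = 3s and [PO₄³⁻] = 2s.
Ksp = [Ca²⁺]^3[PO₄³⁻]^2 = (3s)^3 · (2s)^2 = 108s^5
108s^5 = 2.73×10⁻³³  ⇒  s^5 = 2.53×10⁻³⁵
s = 1.20×10⁻⁷ mol L⁻¹

1.20×10⁻⁷ M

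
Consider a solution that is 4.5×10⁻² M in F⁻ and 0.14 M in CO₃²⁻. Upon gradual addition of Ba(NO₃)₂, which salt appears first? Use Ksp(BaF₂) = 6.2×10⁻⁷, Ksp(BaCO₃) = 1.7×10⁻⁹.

BaCO₃

Precipitation of each salt begins when its ion product equals Ksp.
For BaF₂: [Ba²⁺] = (Ksp/[F⁻]^2) = 3.1×10⁻⁴ M
For BaCO₃: [Ba²⁺] = (Ksp/[CO₃²⁻]) = 1.2×10⁻⁸ M
BaCO₃ requires the lower [Ba²⁺], so it precipitates first.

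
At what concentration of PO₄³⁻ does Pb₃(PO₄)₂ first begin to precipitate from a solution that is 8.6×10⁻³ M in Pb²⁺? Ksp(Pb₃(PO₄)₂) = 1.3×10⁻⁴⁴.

Precipitation of each salt begins when its ion product equals Ksp.
Pb₃(PO₄)₂(s) ⇌ 3 Pb²⁺(aq) + 2 PO₄³⁻(aq)
Ksp = [Pb²⁺]^3[PO₄³⁻]^2 = [PO₄³⁻]^2(8.6×10⁻³)^3
[PO₄³⁻]^2 = 1.3×10⁻⁴⁴ / (8.6×10⁻³)^3 = 2.0×10⁻³⁸
[PO₄³⁻] = 1.4×10⁻¹⁹ M

1.4×10⁻¹⁹ M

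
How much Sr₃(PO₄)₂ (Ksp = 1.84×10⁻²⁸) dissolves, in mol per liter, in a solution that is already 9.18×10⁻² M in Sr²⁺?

Sr₃(PO₄)₂(s) ⇌ 3 Sr²⁺(aq) + 2 PO₄³⁻(aq)
Sr²⁺ is already present at 9.18×10⁻² M. If s mol/L of Sr₃(PO₄)₂ dissolves, [PO₄³⁻] = 2s while [Sr²⁺] ≈ 9.18×10⁻² M.
Ksp = [Sr²⁺]^3[PO₄³⁻]^2 = (9.18×10⁻²)^3(2s)^2
(2s)^2 = 1.84×10⁻²⁸ / (9.18×10⁻²)^3 = 2.38×10⁻²⁵
s = 2.44×10⁻¹³ M

2.44×10⁻¹³ M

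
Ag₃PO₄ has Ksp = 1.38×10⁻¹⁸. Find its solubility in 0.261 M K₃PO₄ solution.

5.81×10⁻⁷ M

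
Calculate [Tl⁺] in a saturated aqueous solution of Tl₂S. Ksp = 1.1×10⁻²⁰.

2.8×10⁻⁷ M

Tl₂S(s) ⇌ 2 Tl⁺(aq) + S²⁻(aq)
If s mol/L of Tl₂S dissolves, [Tl⁺] = 2s and [S²⁻] = s.
Ksp = [Tl⁺]^2[S²⁻] = (2s)^2 · s = 4s^3 = 1.1×10⁻²⁰
s = 1.4×10⁻⁷ mol L⁻¹
[Tl⁺] = 2s = 2.8×10⁻⁷ mol L⁻¹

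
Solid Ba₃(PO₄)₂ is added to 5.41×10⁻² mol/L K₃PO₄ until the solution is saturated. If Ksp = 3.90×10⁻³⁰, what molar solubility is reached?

Ba₃(PO₄)₂(s) ⇌ 3 Ba²⁺(aq) + 2 PO₄³⁻(aq)
Let s be the solubility of Ba₃(PO₄)₂ here. The common ion gives [PO₄³⁻] ≈ 5.41×10⁻² mol/L, and [Ba²⁺] = 3s.
Ksp = [Ba²⁺]^3[PO₄³⁻]^2 = (3s)^3(5.41×10⁻²)^2
(3s)^3 = 3.90×10⁻³⁰ / (5.41×10⁻²)^2 = 1.33×10⁻²⁷
s = 3.67×10⁻¹⁰ mol/L

3.67×10⁻¹⁰ M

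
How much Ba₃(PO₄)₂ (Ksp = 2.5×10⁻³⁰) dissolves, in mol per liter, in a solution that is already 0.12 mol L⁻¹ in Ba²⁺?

Ba₃(PO₄)₂(s) ⇌ 3 Ba²⁺(aq) + 2 PO₄³⁻(aq)
Ba²⁺ is already present at 0.12 mol L⁻¹. If s mol/L of Ba₃(PO₄)₂ dissolves, [PO₄³⁻] = 2s while [Ba²⁺] ≈ 0.12 mol L⁻¹.
Ksp = [Ba²⁺]^3[PO₄³⁻]^2 = (0.12)^3(2s)^2
(2s)^2 = 2.5×10⁻³⁰ / (0.12)^3 = 1.4×10⁻²⁷
s = 1.9×10⁻¹⁴ mol L⁻¹

1.9×10⁻¹⁴ M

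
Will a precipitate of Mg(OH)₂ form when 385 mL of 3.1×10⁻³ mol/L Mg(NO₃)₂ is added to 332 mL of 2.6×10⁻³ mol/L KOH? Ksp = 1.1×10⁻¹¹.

Yes

Total volume after mixing = 385 + 332 = 717 mL.
[Mg²⁺] = (3.1×10⁻³)(385)/717 = 1.7×10⁻³ mol/L
[OH⁻] = (2.6×10⁻³)(332)/717 = 1.2×10⁻³ mol/L
Q = [Mg²⁺][OH⁻]^2 = 2.4×10⁻⁹
Q = 2.4×10⁻⁹ > Ksp = 1.1×10⁻¹¹, so the solution is supersaturated and Mg(OH)₂ precipitates.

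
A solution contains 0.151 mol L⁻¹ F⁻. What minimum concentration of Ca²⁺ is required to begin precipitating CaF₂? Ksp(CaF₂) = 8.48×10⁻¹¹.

The threshold for precipitation is Q = Ksp.
CaF₂(s) ⇌ Ca²⁺(aq) + 2 F⁻(aq)
Ksp = [Ca²⁺][F⁻]^2 = [Ca²⁺](0.151)^2
[Ca²⁺] = 8.48×10⁻¹¹ / (0.151)^2 = 3.72×10⁻⁹
[Ca²⁺] = 3.72×10⁻⁹ mol L⁻¹

3.72×10⁻⁹ M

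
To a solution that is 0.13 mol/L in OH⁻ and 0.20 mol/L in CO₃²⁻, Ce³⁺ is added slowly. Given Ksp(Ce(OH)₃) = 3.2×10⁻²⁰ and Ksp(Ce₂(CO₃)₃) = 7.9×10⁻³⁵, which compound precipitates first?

Precipitation begins when Q = Ksp.
For Ce(OH)₃: [Ce³⁺] = (Ksp/[OH⁻]^3) = 1.5×10⁻¹⁷ mol/L
For Ce₂(CO₃)₃: [Ce³⁺] = (Ksp/[CO₃²⁻]^3)^(1/2) = 9.9×10⁻¹⁷ mol/L
The smaller threshold [Ce³⁺] is reached first, so Ce(OH)₃ precipitates first.

Ce(OH)₃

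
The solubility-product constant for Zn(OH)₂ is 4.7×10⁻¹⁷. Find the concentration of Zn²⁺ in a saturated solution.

Zn(OH)₂(s) ⇌ Zn²⁺(aq) + 2 OH⁻(aq)
With molar solubility s: [Zn²⁺] = s, [OH⁻] = 2s.
Ksp = [Zn²⁺][OH⁻]^2 = s · (2s)^2 = 4s^3 = 4.7×10⁻¹⁷
s = 2.3×10⁻⁶ mol L⁻¹
[Zn²⁺] = s = 2.3×10⁻⁶ mol L⁻¹

2.3×10⁻⁶ M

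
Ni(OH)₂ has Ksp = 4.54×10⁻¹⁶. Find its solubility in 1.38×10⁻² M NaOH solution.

2.38×10⁻¹² M

Ni(OH)₂(s) ⇌ Ni²⁺(aq) + 2 OH⁻(aq)
The solution already contains OH⁻ at 1.38×10⁻² M. Let s be the molar solubility of Ni(OH)₂.
[OH⁻] ≈ 1.38×10⁻² M (common ion dominates); [Ni²⁺] = s.
Ksp = [Ni²⁺][OH⁻]^2 = s(1.38×10⁻²)^2
s = 4.54×10⁻¹⁶ / (1.38×10⁻²)^2 = 2.38×10⁻¹²
s = 2.38×10⁻¹² M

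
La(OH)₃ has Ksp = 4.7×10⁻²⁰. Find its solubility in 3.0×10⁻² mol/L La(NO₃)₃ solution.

3.9×10⁻⁷ M

La(OH)₃(s) ⇌ La³⁺(aq) + 3 OH⁻(aq)
La³⁺ is already present at 3.0×10⁻² mol/L. If s mol/L of La(OH)₃ dissolves, [OH⁻] = 3s while [La³⁺] ≈ 3.0×10⁻² mol/L.
Ksp = [La³⁺][OH⁻]^3 = (3.0×10⁻²)(3s)^3
(3s)^3 = 4.7×10⁻²⁰ / (3.0×10⁻²) = 1.6×10⁻¹⁸
s = 3.9×10⁻⁷ mol/L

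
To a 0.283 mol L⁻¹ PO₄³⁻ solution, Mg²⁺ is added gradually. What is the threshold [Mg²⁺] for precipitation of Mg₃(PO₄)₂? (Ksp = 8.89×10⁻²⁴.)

4.81×10⁻⁸ M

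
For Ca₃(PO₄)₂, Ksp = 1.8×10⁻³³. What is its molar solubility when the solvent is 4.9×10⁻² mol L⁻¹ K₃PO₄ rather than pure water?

3.0×10⁻¹¹ M

Ca₃(PO₄)₂(s) ⇌ 3 Ca²⁺(aq) + 2 PO₄³⁻(aq)
PO₄³⁻ is already present at 4.9×10⁻² mol L⁻¹. If s mol/L of Ca₃(PO₄)₂ dissolves, [Ca²⁺] = 3s while [PO₄³⁻] ≈ 4.9×10⁻² mol L⁻¹.
Ksp = [Ca²⁺]^3[PO₄³⁻]^2 = (3s)^3(4.9×10⁻²)^2
(3s)^3 = 1.8×10⁻³³ / (4.9×10⁻²)^2 = 7.5×10⁻³¹
s = 3.0×10⁻¹¹ mol L⁻¹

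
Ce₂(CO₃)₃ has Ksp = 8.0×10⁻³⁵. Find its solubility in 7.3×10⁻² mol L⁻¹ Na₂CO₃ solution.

2.3×10⁻¹⁶ M

Ce₂(CO₃)₃(s) ⇌ 2 Ce³⁺(aq) + 3 CO₃²⁻(aq)
With CO₃²⁻ already at 7.3×10⁻² mol L⁻¹ and s small, take [CO₃²⁻] ≈ 7.3×10⁻² mol L⁻¹ and [Ce³⁺] = 2s.
Ksp = [Ce³⁺]^2[CO₃²⁻]^3 = (2s)^2(7.3×10⁻²)^3
(2s)^2 = 8.0×10⁻³⁵ / (7.3×10⁻²)^3 = 2.1×10⁻³¹
s = 2.3×10⁻¹⁶ mol L⁻¹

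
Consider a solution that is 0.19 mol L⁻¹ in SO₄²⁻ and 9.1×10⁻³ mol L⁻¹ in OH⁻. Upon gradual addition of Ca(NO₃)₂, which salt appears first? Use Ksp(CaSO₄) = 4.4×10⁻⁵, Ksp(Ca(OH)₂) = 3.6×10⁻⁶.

CaSO₄

Precipitation of each salt begins when its ion product equals Ksp.
For CaSO₄: [Ca²⁺] = (Ksp/[SO₄²⁻]) = 2.3×10⁻⁴ mol L⁻¹
For Ca(OH)₂: [Ca²⁺] = (Ksp/[OH⁻]^2) = 4.3×10⁻² mol L⁻¹
Since CaSO₄ needs less Ca²⁺ to reach saturation, it precipitates first.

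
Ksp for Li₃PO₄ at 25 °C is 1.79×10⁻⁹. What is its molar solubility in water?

Li₃PO₄(s) ⇌ 3 Li⁺(aq) + PO₄³⁻(aq)
Call the molar solubility s, so that [Li⁺] = 3s and [PO₄³⁻] = s.
Ksp = [Li⁺]^3[PO₄³⁻] = (3s)^3 · s = 27s^4
27s^4 = 1.79×10⁻⁹  ⇒  s^4 = 6.63×10⁻¹¹
s = (6.63×10⁻¹¹)^(1/4) = 2.85×10⁻³ mol/L

2.85×10⁻³ M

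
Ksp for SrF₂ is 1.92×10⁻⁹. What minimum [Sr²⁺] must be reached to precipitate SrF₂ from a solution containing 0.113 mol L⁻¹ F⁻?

A salt starts to precipitate once the ion product Q reaches its Ksp.
SrF₂(s) ⇌ Sr²⁺(aq) + 2 F⁻(aq)
Ksp = [Sr²⁺][F⁻]^2 = [Sr²⁺](0.113)^2
[Sr²⁺] = 1.92×10⁻⁹ / (0.113)^2 = 1.50×10⁻⁷
[Sr²⁺] = 1.50×10⁻⁷ mol L⁻¹

1.50×10⁻⁷ M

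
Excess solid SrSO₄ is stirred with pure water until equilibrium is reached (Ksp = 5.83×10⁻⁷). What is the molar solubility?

SrSO₄(s) ⇌ Sr²⁺(aq) + SO₄²⁻(aq)
Let s be the molar solubility. Then [Sr²⁺] = s and [SO₄²⁻] = s.
Ksp = [Sr²⁺][SO₄²⁻] = s · s = s^2
s^2 = 5.83×10⁻⁷
s = (5.83×10⁻⁷)^(1/2) = 7.64×10⁻⁴ mol/L

7.64×10⁻⁴ M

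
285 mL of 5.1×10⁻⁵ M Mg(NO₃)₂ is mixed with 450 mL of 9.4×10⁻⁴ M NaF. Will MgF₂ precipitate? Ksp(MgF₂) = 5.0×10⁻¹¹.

After mixing, V = 285 mL + 450 mL = 735 mL.
[Mg²⁺] = (5.1×10⁻⁵)(285)/735 = 2.0×10⁻⁵ M
[F⁻] = (9.4×10⁻⁴)(450)/735 = 5.8×10⁻⁴ M
Q = [Mg²⁺][F⁻]^2 = 6.5×10⁻¹²
Since Q (6.5×10⁻¹²) is less than Ksp (5.0×10⁻¹¹), no MgF₂ precipitates.

No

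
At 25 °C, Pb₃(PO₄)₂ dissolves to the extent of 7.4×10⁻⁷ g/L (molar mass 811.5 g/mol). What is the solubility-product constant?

Convert to molarity: s = 7.4×10⁻⁷ / 811.5 = 9.119×10⁻¹⁰ mol/L
Pb₃(PO₄)₂(s) ⇌ 3 Pb²⁺(aq) + 2 PO₄³⁻(aq)
Let s be the molar solubility. Then [Pb²⁺] = 3s and [PO₄³⁻] = 2s.
Ksp = [Pb²⁺]^3[PO₄³⁻]^2 = (3s)^3 · (2s)^2 = 108s^5
Ksp = 108 × (9.119×10⁻¹⁰)^5 = 6.8×10⁻⁴⁴

Ksp = 6.8×10⁻⁴⁴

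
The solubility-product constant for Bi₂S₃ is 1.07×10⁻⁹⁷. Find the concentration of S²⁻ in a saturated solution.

4.75×10⁻²⁰ M

Bi₂S₃(s) ⇌ 2 Bi³⁺(aq) + 3 S²⁻(aq)
Call the molar solubility s, so that [Bi³⁺] = 2s and [S²⁻] = 3s.
Ksp = [Bi³⁺]^2[S²⁻]^3 = (2s)^2 · (3s)^3 = 108s^5 = 1.07×10⁻⁹⁷
s = 1.58×10⁻²⁰ M
[S²⁻] = 3s = 4.75×10⁻²⁰ M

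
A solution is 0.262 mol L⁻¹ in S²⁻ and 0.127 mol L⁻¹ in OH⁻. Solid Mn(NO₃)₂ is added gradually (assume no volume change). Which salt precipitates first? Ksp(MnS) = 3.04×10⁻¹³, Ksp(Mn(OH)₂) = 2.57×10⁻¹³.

MnS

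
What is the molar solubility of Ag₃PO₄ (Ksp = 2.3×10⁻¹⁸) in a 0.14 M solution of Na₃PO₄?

Ag₃PO₄(s) ⇌ 3 Ag⁺(aq) + PO₄³⁻(aq)
The solution already contains PO₄³⁻ at 0.14 M. Let s be the molar solubility of Ag₃PO₄.
[PO₄³⁻] ≈ 0.14 M (common ion dominates); [Ag⁺] = 3s.
Ksp = [Ag⁺]^3[PO₄³⁻] = (3s)^3(0.14)
(3s)^3 = 2.3×10⁻¹⁸ / (0.14) = 1.6×10⁻¹⁷
s = 8.5×10⁻⁷ M

8.5×10⁻⁷ M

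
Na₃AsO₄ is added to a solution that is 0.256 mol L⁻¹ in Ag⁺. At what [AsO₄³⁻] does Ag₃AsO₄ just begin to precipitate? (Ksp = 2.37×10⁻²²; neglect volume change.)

Each salt precipitates once Q = Ksp for that salt.
Ag₃AsO₄(s) ⇌ 3 Ag⁺(aq) + AsO₄³⁻(aq)
Ksp = [Ag⁺]^3[AsO₄³⁻] = [AsO₄³⁻](0.256)^3
[AsO₄³⁻] = 2.37×10⁻²² / (0.256)^3 = 1.41×10⁻²⁰
[AsO₄³⁻] = 1.41×10⁻²⁰ mol L⁻¹

1.41×10⁻²⁰ M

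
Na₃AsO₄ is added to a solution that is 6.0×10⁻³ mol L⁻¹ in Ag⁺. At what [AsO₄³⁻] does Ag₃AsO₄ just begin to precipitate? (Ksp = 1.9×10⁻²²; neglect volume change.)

Precipitation of each salt begins when its ion product equals Ksp.
Ag₃AsO₄(s) ⇌ 3 Ag⁺(aq) + AsO₄³⁻(aq)
Ksp = [Ag⁺]^3[AsO₄³⁻] = [AsO₄³⁻](6.0×10⁻³)^3
[AsO₄³⁻] = 1.9×10⁻²² / (6.0×10⁻³)^3 = 8.8×10⁻¹⁶
[AsO₄³⁻] = 8.8×10⁻¹⁶ mol L⁻¹

8.8×10⁻¹⁶ M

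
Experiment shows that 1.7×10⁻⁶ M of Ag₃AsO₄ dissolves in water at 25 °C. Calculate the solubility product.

Ksp = 2.3×10⁻²²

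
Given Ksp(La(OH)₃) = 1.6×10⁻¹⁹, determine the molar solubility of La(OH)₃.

8.8×10⁻⁶ M

La(OH)₃(s) ⇌ La³⁺(aq) + 3 OH⁻(aq)
Call the molar solubility s, so that [La³⁺] = s and [OH⁻] = 3s.
Ksp = [La³⁺][OH⁻]^3 = s · (3s)^3 = 27s^4
27s^4 = 1.6×10⁻¹⁹  ⇒  s^4 = 5.9×10⁻²¹
s = (5.9×10⁻²¹)^(1/4) = 8.8×10⁻⁶ M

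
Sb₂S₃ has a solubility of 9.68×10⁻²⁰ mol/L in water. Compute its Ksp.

Sb₂S₃(s) ⇌ 2 Sb³⁺(aq) + 3 S²⁻(aq)
If s mol/L of Sb₂S₃ dissolves, [Sb³⁺] = 2s and [S²⁻] = 3s.
Ksp = [Sb³⁺]^2[S²⁻]^3 = (2s)^2 · (3s)^3 = 108s^5
Ksp = 108 × (9.68×10⁻²⁰)^5 = 9.18×10⁻⁹⁴

Ksp = 9.18×10⁻⁹⁴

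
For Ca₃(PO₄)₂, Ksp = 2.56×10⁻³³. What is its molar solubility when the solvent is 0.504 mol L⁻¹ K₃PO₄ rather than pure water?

Ca₃(PO₄)₂(s) ⇌ 3 Ca²⁺(aq) + 2 PO₄³⁻(aq)
With PO₄³⁻ already at 0.504 mol L⁻¹ and s small, take [PO₄³⁻] ≈ 0.504 mol L⁻¹ and [Ca²⁺] = 3s.
Ksp = [Ca²⁺]^3[PO₄³⁻]^2 = (3s)^3(0.504)^2
(3s)^3 = 2.56×10⁻³³ / (0.504)^2 = 1.01×10⁻³²
s = 7.20×10⁻¹² mol L⁻¹

7.20×10⁻¹² M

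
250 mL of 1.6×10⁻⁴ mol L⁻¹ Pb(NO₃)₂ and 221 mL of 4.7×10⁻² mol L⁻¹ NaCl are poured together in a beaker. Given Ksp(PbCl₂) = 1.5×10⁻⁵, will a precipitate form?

After mixing, V = 250 mL + 221 mL = 471 mL.
[Pb²⁺] = (1.6×10⁻⁴)(250)/471 = 8.5×10⁻⁵ mol L⁻¹
[Cl⁻] = (4.7×10⁻²)(221)/471 = 2.2×10⁻² mol L⁻¹
Q = [Pb²⁺][Cl⁻]^2 = 4.1×10⁻⁸
Q < Ksp (4.1×10⁻⁸ vs 1.5×10⁻⁵); the solution remains unsaturated and no precipitate forms.

No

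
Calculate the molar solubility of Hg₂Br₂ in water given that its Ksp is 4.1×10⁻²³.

2.2×10⁻⁸ M

Hg₂Br₂(s) ⇌ Hg₂²⁺(aq) + 2 Br⁻(aq)
For each mole of Hg₂Br₂ that dissolves per liter, [Hg₂²⁺] = s and [Br⁻] = 2s; let s denote this solubility.
Ksp = [Hg₂²⁺][Br⁻]^2 = s · (2s)^2 = 4s^3
4s^3 = 4.1×10⁻²³  ⇒  s^3 = 1.0×10⁻²³
s = (1.0×10⁻²³)^(1/3) = 2.2×10⁻⁸ mol L⁻¹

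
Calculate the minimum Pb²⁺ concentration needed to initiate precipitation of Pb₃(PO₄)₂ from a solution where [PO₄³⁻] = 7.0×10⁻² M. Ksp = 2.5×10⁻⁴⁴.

1.7×10⁻¹⁴ M

The threshold for precipitation is Q = Ksp.
Pb₃(PO₄)₂(s) ⇌ 3 Pb²⁺(aq) + 2 PO₄³⁻(aq)
Ksp = [Pb²⁺]^3[PO₄³⁻]^2 = [Pb²⁺]^3(7.0×10⁻²)^2
[Pb²⁺]^3 = 2.5×10⁻⁴⁴ / (7.0×10⁻²)^2 = 5.1×10⁻⁴²
[Pb²⁺] = 1.7×10⁻¹⁴ M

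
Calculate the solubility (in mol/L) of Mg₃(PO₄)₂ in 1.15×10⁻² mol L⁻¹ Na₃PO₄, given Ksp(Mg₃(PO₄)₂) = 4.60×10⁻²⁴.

1.09×10⁻⁷ M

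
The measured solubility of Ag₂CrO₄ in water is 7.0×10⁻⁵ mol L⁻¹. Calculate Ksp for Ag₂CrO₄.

Ksp = 1.4×10⁻¹²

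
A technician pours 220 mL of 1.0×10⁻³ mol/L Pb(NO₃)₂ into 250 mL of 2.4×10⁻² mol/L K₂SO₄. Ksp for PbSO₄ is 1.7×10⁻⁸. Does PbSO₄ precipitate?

Yes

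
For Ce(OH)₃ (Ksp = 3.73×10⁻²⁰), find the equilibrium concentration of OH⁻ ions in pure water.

1.83×10⁻⁵ M

Ce(OH)₃(s) ⇌ Ce³⁺(aq) + 3 OH⁻(aq)
If s mol/L of Ce(OH)₃ dissolves, [Ce³⁺] = s and [OH⁻] = 3s.
Ksp = [Ce³⁺][OH⁻]^3 = s · (3s)^3 = 27s^4 = 3.73×10⁻²⁰
s = 6.10×10⁻⁶ mol L⁻¹
[OH⁻] = 3s = 1.83×10⁻⁵ mol L⁻¹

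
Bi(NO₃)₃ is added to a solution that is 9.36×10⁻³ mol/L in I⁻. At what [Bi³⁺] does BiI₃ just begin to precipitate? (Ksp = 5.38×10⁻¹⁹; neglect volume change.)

6.56×10⁻¹³ M

The threshold for precipitation is Q = Ksp.
BiI₃(s) ⇌ Bi³⁺(aq) + 3 I⁻(aq)
Ksp = [Bi³⁺][I⁻]^3 = [Bi³⁺](9.36×10⁻³)^3
[Bi³⁺] = 5.38×10⁻¹⁹ / (9.36×10⁻³)^3 = 6.56×10⁻¹³
[Bi³⁺] = 6.56×10⁻¹³ mol/L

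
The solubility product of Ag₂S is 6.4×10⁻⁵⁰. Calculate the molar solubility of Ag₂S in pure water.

Ag₂S(s) ⇌ 2 Ag⁺(aq) + S²⁻(aq)
For each mole of Ag₂S that dissolves per liter, [Ag⁺] = 2s and [S²⁻] = s; let s denote this solubility.
Ksp = [Ag⁺]^2[S²⁻] = (2s)^2 · s = 4s^3
4s^3 = 6.4×10⁻⁵⁰  ⇒  s^3 = 1.6×10⁻⁵⁰
s = (1.6×10⁻⁵⁰)^(1/3) = 2.5×10⁻¹⁷ mol L⁻¹

2.5×10⁻¹⁷ M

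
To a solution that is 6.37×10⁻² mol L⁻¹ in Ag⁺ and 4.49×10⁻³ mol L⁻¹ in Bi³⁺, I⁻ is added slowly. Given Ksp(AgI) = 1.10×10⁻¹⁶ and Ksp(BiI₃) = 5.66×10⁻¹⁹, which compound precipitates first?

Each salt precipitates once Q = Ksp for that salt.
For AgI: [I⁻] = (Ksp/[Ag⁺]) = 1.73×10⁻¹⁵ mol L⁻¹
For BiI₃: [I⁻] = (Ksp/[Bi³⁺])^(1/3) = 5.01×10⁻⁶ mol L⁻¹
AgI requires the lower [I⁻], so it precipitates first.

AgI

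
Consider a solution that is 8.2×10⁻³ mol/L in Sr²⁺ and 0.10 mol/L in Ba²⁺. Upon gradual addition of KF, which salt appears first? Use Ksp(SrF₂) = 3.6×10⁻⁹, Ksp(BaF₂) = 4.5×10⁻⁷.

SrF₂

A salt starts to precipitate once the ion product Q reaches its Ksp.
For SrF₂: [F⁻] = (Ksp/[Sr²⁺])^(1/2) = 6.6×10⁻⁴ mol/L
For BaF₂: [F⁻] = (Ksp/[Ba²⁺])^(1/2) = 2.1×10⁻³ mol/L
The smaller threshold [F⁻] is reached first, so SrF₂ precipitates first.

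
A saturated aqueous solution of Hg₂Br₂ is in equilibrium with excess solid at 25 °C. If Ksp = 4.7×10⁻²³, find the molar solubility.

Hg₂Br₂(s) ⇌ Hg₂²⁺(aq) + 2 Br⁻(aq)
Call the molar solubility s, so that [Hg₂²⁺] = s and [Br⁻] = 2s.
Ksp = [Hg₂²⁺][Br⁻]^2 = s · (2s)^2 = 4s^3
4s^3 = 4.7×10⁻²³  ⇒  s^3 = 1.2×10⁻²³
s = 2.3×10⁻⁸ mol/L

2.3×10⁻⁸ M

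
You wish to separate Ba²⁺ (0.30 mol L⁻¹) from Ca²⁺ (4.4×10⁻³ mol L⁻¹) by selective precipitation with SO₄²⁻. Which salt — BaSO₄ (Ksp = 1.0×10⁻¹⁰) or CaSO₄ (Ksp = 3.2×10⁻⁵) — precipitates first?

BaSO₄

Each salt precipitates once Q = Ksp for that salt.
For BaSO₄: [SO₄²⁻] = (Ksp/[Ba²⁺]) = 3.3×10⁻¹⁰ mol L⁻¹
For CaSO₄: [SO₄²⁻] = (Ksp/[Ca²⁺]) = 7.3×10⁻³ mol L⁻¹
BaSO₄ requires the lower [SO₄²⁻], so it precipitates first.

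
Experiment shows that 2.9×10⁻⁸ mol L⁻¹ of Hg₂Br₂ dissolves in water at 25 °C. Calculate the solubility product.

Hg₂Br₂(s) ⇌ Hg₂²⁺(aq) + 2 Br⁻(aq)
With molar solubility s: [Hg₂²⁺] = s, [Br⁻] = 2s.
Ksp = [Hg₂²⁺][Br⁻]^2 = s · (2s)^2 = 4s^3
Ksp = 4 × (2.9×10⁻⁸)^3 = 9.8×10⁻²³

Ksp = 9.8×10⁻²³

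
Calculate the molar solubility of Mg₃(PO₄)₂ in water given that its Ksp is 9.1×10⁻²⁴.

Mg₃(PO₄)₂(s) ⇌ 3 Mg²⁺(aq) + 2 PO₄³⁻(aq)
Call the molar solubility s, so that [Mg²⁺] = 3s and [PO₄³⁻] = 2s.
Ksp = [Mg²⁺]^3[PO₄³⁻]^2 = (3s)^3 · (2s)^2 = 108s^5
108s^5 = 9.1×10⁻²⁴  ⇒  s^5 = 8.4×10⁻²⁶
Taking the 5th root, s = 9.7×10⁻⁶ mol/L.

9.7×10⁻⁶ M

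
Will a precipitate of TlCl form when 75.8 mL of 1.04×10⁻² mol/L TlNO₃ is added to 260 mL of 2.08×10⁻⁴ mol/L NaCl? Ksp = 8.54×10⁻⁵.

No

The combined volume is 335.8 mL.
[Tl⁺] = (1.04×10⁻²)(75.8)/335.8 = 2.35×10⁻³ mol/L
[Cl⁻] = (2.08×10⁻⁴)(260)/335.8 = 1.61×10⁻⁴ mol/L
Q = [Tl⁺][Cl⁻] = 3.78×10⁻⁷
Q < Ksp (3.78×10⁻⁷ vs 8.54×10⁻⁵); the solution remains unsaturated and no precipitate forms.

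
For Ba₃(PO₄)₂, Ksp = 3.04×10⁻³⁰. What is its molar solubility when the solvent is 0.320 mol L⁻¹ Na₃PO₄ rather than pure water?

Ba₃(PO₄)₂(s) ⇌ 3 Ba²⁺(aq) + 2 PO₄³⁻(aq)
PO₄³⁻ is already present at 0.320 mol L⁻¹. If s mol/L of Ba₃(PO₄)₂ dissolves, [Ba²⁺] = 3s while [PO₄³⁻] ≈ 0.320 mol L⁻¹.
Ksp = [Ba²⁺]^3[PO₄³⁻]^2 = (3s)^3(0.320)^2
(3s)^3 = 3.04×10⁻³⁰ / (0.320)^2 = 2.97×10⁻²⁹
s = 1.03×10⁻¹⁰ mol L⁻¹

1.03×10⁻¹⁰ M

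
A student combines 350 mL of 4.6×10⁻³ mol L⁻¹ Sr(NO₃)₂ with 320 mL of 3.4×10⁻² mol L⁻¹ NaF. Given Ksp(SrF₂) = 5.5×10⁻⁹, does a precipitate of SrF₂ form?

Yes

After mixing, V = 350 mL + 320 mL = 670 mL.
[Sr²⁺] = (4.6×10⁻³)(350)/670 = 2.4×10⁻³ mol L⁻¹
[F⁻] = (3.4×10⁻²)(320)/670 = 1.6×10⁻² mol L⁻¹
Q = [Sr²⁺][F⁻]^2 = 6.3×10⁻⁷
Because Q > Ksp (6.3×10⁻⁷ vs 5.5×10⁻⁹), a precipitate of SrF₂ forms.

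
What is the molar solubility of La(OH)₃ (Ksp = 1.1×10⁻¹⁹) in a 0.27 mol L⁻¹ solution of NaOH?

La(OH)₃(s) ⇌ La³⁺(aq) + 3 OH⁻(aq)
With OH⁻ already at 0.27 mol L⁻¹ and s small, take [OH⁻] ≈ 0.27 mol L⁻¹ and [La³⁺] = s.
Ksp = [La³⁺][OH⁻]^3 = s(0.27)^3
s = 1.1×10⁻¹⁹ / (0.27)^3 = 5.6×10⁻¹⁸
s = 5.6×10⁻¹⁸ mol L⁻¹

5.6×10⁻¹⁸ M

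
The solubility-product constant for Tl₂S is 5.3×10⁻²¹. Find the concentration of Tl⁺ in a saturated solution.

Tl₂S(s) ⇌ 2 Tl⁺(aq) + S²⁻(aq)
If s mol/L of Tl₂S dissolves, [Tl⁺] = 2s and [S²⁻] = s.
Ksp = [Tl⁺]^2[S²⁻] = (2s)^2 · s = 4s^3 = 5.3×10⁻²¹
s = 1.1×10⁻⁷ mol/L
[Tl⁺] = 2s = 2.2×10⁻⁷ mol/L

2.2×10⁻⁷ M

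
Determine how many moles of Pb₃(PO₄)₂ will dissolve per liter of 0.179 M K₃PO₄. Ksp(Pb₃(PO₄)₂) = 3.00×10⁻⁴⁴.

3.26×10⁻¹⁵ M

Pb₃(PO₄)₂(s) ⇌ 3 Pb²⁺(aq) + 2 PO₄³⁻(aq)
Let s be the solubility of Pb₃(PO₄)₂ here. The common ion gives [PO₄³⁻] ≈ 0.179 M, and [Pb²⁺] = 3s.
Ksp = [Pb²⁺]^3[PO₄³⁻]^2 = (3s)^3(0.179)^2
(3s)^3 = 3.00×10⁻⁴⁴ / (0.179)^2 = 9.36×10⁻⁴³
s = 3.26×10⁻¹⁵ M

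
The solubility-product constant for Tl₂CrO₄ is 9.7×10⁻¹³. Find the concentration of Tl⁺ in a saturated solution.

Tl₂CrO₄(s) ⇌ 2 Tl⁺(aq) + CrO₄²⁻(aq)
Call the molar solubility s, so that [Tl⁺] = 2s and [CrO₄²⁻] = s.
Ksp = [Tl⁺]^2[CrO₄²⁻] = (2s)^2 · s = 4s^3 = 9.7×10⁻¹³
s = 6.2×10⁻⁵ mol/L
[Tl⁺] = 2s = 1.2×10⁻⁴ mol/L

1.2×10⁻⁴ M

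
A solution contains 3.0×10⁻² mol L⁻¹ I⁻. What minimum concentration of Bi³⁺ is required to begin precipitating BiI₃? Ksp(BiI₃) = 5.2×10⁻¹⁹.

1.9×10⁻¹⁴ M

Precipitation begins when Q = Ksp.
BiI₃(s) ⇌ Bi³⁺(aq) + 3 I⁻(aq)
Ksp = [Bi³⁺][I⁻]^3 = [Bi³⁺](3.0×10⁻²)^3
[Bi³⁺] = 5.2×10⁻¹⁹ / (3.0×10⁻²)^3 = 1.9×10⁻¹⁴
[Bi³⁺] = 1.9×10⁻¹⁴ mol L⁻¹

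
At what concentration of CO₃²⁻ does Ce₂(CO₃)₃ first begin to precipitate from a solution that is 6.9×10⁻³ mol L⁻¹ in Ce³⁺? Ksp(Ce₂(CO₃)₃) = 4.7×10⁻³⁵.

Each salt precipitates once Q = Ksp for that salt.
Ce₂(CO₃)₃(s) ⇌ 2 Ce³⁺(aq) + 3 CO₃²⁻(aq)
Ksp = [Ce³⁺]^2[CO₃²⁻]^3 = [CO₃²⁻]^3(6.9×10⁻³)^2
[CO₃²⁻]^3 = 4.7×10⁻³⁵ / (6.9×10⁻³)^2 = 9.9×10⁻³¹
[CO₃²⁻] = 1.0×10⁻¹⁰ mol L⁻¹

1.0×10⁻¹⁰ M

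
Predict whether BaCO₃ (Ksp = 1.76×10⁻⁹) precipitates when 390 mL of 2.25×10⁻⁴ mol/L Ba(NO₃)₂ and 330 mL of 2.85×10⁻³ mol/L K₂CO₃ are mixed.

Yes

After mixing, V = 390 mL + 330 mL = 720 mL.
[Ba²⁺] = (2.25×10⁻⁴)(390)/720 = 1.22×10⁻⁴ mol/L
[CO₃²⁻] = (2.85×10⁻³)(330)/720 = 1.31×10⁻³ mol/L
Q = [Ba²⁺][CO₃²⁻] = 1.59×10⁻⁷
Because Q > Ksp (1.59×10⁻⁷ vs 1.76×10⁻⁹), a precipitate of BaCO₃ forms.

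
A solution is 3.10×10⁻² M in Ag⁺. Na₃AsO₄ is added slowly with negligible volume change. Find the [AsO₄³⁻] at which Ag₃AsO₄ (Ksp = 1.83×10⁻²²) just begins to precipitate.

6.14×10⁻¹⁸ M

Precipitation of each salt begins when its ion product equals Ksp.
Ag₃AsO₄(s) ⇌ 3 Ag⁺(aq) + AsO₄³⁻(aq)
Ksp = [Ag⁺]^3[AsO₄³⁻] = [AsO₄³⁻](3.10×10⁻²)^3
[AsO₄³⁻] = 1.83×10⁻²² / (3.10×10⁻²)^3 = 6.14×10⁻¹⁸
[AsO₄³⁻] = 6.14×10⁻¹⁸ M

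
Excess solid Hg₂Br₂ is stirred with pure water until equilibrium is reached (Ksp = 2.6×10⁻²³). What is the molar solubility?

Hg₂Br₂(s) ⇌ Hg₂²⁺(aq) + 2 Br⁻(aq)
For each mole of Hg₂Br₂ that dissolves per liter, [Hg₂²⁺] = s and [Br⁻] = 2s; let s denote this solubility.
Ksp = [Hg₂²⁺][Br⁻]^2 = s · (2s)^2 = 4s^3
4s^3 = 2.6×10⁻²³  ⇒  s^3 = 6.5×10⁻²⁴
Taking the 3rd root, s = 1.9×10⁻⁸ M.

1.9×10⁻⁸ M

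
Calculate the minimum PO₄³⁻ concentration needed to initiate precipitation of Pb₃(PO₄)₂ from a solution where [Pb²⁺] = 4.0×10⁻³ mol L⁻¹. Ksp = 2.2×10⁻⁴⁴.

5.9×10⁻¹⁹ M

Precipitation begins when Q = Ksp.
Pb₃(PO₄)₂(s) ⇌ 3 Pb²⁺(aq) + 2 PO₄³⁻(aq)
Ksp = [Pb²⁺]^3[PO₄³⁻]^2 = [PO₄³⁻]^2(4.0×10⁻³)^3
[PO₄³⁻]^2 = 2.2×10⁻⁴⁴ / (4.0×10⁻³)^3 = 3.4×10⁻³⁷
[PO₄³⁻] = 5.9×10⁻¹⁹ mol L⁻¹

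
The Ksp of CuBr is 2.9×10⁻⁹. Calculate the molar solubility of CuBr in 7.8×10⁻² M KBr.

3.7×10⁻⁸ M

CuBr(s) ⇌ Cu⁺(aq) + Br⁻(aq)
Let s be the solubility of CuBr here. The common ion gives [Br⁻] ≈ 7.8×10⁻² M, and [Cu⁺] = s.
Ksp = [Cu⁺][Br⁻] = s(7.8×10⁻²)
s = 2.9×10⁻⁹ / (7.8×10⁻²) = 3.7×10⁻⁸
s = 3.7×10⁻⁸ M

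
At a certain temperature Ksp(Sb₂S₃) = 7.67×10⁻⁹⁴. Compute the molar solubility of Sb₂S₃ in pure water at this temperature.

9.34×10⁻²⁰ M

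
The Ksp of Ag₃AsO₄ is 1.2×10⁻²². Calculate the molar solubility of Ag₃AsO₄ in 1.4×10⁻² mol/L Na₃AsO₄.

6.8×10⁻⁸ M

Ag₃AsO₄(s) ⇌ 3 Ag⁺(aq) + AsO₄³⁻(aq)
With AsO₄³⁻ already at 1.4×10⁻² mol/L and s small, take [AsO₄³⁻] ≈ 1.4×10⁻² mol/L and [Ag⁺] = 3s.
Ksp = [Ag⁺]^3[AsO₄³⁻] = (3s)^3(1.4×10⁻²)
(3s)^3 = 1.2×10⁻²² / (1.4×10⁻²) = 8.6×10⁻²¹
s = 6.8×10⁻⁸ mol/L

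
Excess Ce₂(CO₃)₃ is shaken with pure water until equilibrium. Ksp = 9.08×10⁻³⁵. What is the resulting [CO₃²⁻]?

Ce₂(CO₃)₃(s) ⇌ 2 Ce³⁺(aq) + 3 CO₃²⁻(aq)
Call the molar solubility s, so that [Ce³⁺] = 2s and [CO₃²⁻] = 3s.
Ksp = [Ce³⁺]^2[CO₃²⁻]^3 = (2s)^2 · (3s)^3 = 108s^5 = 9.08×10⁻³⁵
s = 6.09×10⁻⁸ mol/L
[CO₃²⁻] = 3s = 1.83×10⁻⁷ mol/L

1.83×10⁻⁷ M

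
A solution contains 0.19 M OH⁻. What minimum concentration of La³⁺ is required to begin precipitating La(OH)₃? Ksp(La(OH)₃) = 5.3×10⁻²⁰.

7.7×10⁻¹⁸ M

A salt starts to precipitate once the ion product Q reaches its Ksp.
La(OH)₃(s) ⇌ La³⁺(aq) + 3 OH⁻(aq)
Ksp = [La³⁺][OH⁻]^3 = [La³⁺](0.19)^3
[La³⁺] = 5.3×10⁻²⁰ / (0.19)^3 = 7.7×10⁻¹⁸
[La³⁺] = 7.7×10⁻¹⁸ M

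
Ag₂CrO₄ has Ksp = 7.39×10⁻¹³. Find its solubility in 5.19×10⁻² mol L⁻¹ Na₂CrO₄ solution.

1.89×10⁻⁶ M

Ag₂CrO₄(s) ⇌ 2 Ag⁺(aq) + CrO₄²⁻(aq)
With CrO₄²⁻ already at 5.19×10⁻² mol L⁻¹ and s small, take [CrO₄²⁻] ≈ 5.19×10⁻² mol L⁻¹ and [Ag⁺] = 2s.
Ksp = [Ag⁺]^2[CrO₄²⁻] = (2s)^2(5.19×10⁻²)
(2s)^2 = 7.39×10⁻¹³ / (5.19×10⁻²) = 1.42×10⁻¹¹
s = 1.89×10⁻⁶ mol L⁻¹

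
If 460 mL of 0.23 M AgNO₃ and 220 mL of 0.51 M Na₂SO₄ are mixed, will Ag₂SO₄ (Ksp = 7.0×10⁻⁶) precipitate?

After mixing, V = 460 mL + 220 mL = 680 mL.
[Ag⁺] = (0.23)(460)/680 = 0.16 M
[SO₄²⁻] = (0.51)(220)/680 = 0.17 M
Q = [Ag⁺]^2[SO₄²⁻] = 4.0×10⁻³
Since Q (4.0×10⁻³) exceeds Ksp (7.0×10⁻⁶), Ag₂SO₄ will precipitate.

Yes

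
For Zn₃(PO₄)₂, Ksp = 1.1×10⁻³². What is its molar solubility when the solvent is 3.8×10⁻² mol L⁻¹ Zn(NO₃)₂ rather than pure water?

7.1×10⁻¹⁵ M

Zn₃(PO₄)₂(s) ⇌ 3 Zn²⁺(aq) + 2 PO₄³⁻(aq)
With Zn²⁺ already at 3.8×10⁻² mol L⁻¹ and s small, take [Zn²⁺] ≈ 3.8×10⁻² mol L⁻¹ and [PO₄³⁻] = 2s.
Ksp = [Zn²⁺]^3[PO₄³⁻]^2 = (3.8×10⁻²)^3(2s)^2
(2s)^2 = 1.1×10⁻³² / (3.8×10⁻²)^3 = 2.0×10⁻²⁸
s = 7.1×10⁻¹⁵ mol L⁻¹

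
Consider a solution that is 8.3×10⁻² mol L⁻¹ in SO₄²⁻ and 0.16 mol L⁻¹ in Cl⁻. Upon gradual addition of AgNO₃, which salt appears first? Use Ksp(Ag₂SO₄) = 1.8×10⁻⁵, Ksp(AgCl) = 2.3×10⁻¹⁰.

Precipitation begins when Q = Ksp.
For Ag₂SO₄: [Ag⁺] = (Ksp/[SO₄²⁻])^(1/2) = 1.5×10⁻² mol L⁻¹
For AgCl: [Ag⁺] = (Ksp/[Cl⁻]) = 1.4×10⁻⁹ mol L⁻¹
Since AgCl needs less Ag⁺ to reach saturation, it precipitates first.

AgCl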